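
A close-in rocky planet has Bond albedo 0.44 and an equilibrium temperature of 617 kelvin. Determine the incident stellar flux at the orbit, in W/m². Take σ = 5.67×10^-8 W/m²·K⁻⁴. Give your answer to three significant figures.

58700 W/m²

From S(1−α)/4 = σT⁴: S = 4σT⁴/(1−α).
The emitted flux is σT⁴ = 8217 W/m².
So S = 4×8217/(1−0.44) = 58690 W/m².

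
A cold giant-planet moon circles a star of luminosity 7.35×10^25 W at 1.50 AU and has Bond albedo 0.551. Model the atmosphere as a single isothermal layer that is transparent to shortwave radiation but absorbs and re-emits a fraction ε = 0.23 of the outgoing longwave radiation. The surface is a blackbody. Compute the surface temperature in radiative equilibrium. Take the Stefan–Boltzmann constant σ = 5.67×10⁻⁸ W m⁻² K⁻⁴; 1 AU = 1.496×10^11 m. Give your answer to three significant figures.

127 kelvin

Orbital distance: d = 1.50 AU = 2.244×10^11 m.
S = L/(4πd²) = 116.2 W m⁻².
Effective emission temperature (TOA balance): σT_e⁴ = S(1−α)/4 = 13.04 W m⁻² → T_e = 123.1 K.
The surface balance (absorbed SW + ε·downward IR = σT_s⁴) with T_a⁴ = T_s⁴/2 reduces to T_s = T_e·[2/(2−ε)]^¼ = 127.0 K.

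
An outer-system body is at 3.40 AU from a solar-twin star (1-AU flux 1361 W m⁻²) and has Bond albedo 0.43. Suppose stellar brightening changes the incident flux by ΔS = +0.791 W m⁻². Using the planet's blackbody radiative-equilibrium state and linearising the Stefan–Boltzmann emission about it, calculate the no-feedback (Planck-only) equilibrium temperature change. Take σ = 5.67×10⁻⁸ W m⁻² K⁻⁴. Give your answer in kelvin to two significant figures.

0.22 K

Irradiance scales as 1/d², so S = 1361 W m⁻² × (1/3.40)² = 117.7 W m⁻².
Unperturbed T_e = [117.7·(1−0.43)/(4σ)]^¼ = 131.2 K.
Only a fraction (1−α) is absorbed and it's spread over 4πR², so ΔF = (1−α)ΔS/4 = 0.1127 W m⁻².
Linearising σT⁴ gives d(σT⁴)/dT = 4σT_e³ = 0.5117 W m⁻² per K.
ΔT₀ = ΔF/λ_P = 0.1127/0.5117 = 0.220 K.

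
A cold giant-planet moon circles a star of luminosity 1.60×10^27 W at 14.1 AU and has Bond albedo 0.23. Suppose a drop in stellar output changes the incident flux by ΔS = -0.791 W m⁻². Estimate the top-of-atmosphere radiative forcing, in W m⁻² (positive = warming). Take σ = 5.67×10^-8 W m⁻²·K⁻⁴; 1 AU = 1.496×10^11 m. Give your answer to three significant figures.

d = 14.1 × 1.496×10^11 m = 2.109×10^12 m.
S = L/(4πd²) = 28.62 W m⁻².
TOA radiative forcing: ΔF = (1−α)ΔS/4 = 0.77·(-0.791)/4 = -0.1523 W m⁻².

-0.152 W m⁻²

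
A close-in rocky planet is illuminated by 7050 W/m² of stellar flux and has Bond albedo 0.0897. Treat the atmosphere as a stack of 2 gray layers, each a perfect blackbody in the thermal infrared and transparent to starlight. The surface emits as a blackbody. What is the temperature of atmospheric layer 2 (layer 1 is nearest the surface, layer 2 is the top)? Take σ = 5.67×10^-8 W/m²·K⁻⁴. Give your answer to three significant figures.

410 K

OLR = S(1−α)/4 = 1604 W/m²; the top layer radiates at T_e = 410.1 K.
In the N-layer model, layer k (counted from the surface) has T_k = (N+1−k)^(1/4)·T_e.
T_2 = (1)^(1/4)·410.1 = 410.1 K.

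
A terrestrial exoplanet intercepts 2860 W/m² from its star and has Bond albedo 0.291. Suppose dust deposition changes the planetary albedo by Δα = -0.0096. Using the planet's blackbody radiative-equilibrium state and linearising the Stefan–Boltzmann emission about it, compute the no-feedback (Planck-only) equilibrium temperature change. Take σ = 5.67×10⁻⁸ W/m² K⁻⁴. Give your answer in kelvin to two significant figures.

1.0 kelvin

Unperturbed T_e = [2860·(1−0.291)/(4σ)]^¼ = 307.5 K.
TOA radiative forcing: ΔF = −S·Δα/4 = −2860·(-0.0096)/4 = 6.864 W/m².
The Planck feedback parameter is 4σT_e³ = 6.594 W/m²/K.
ΔT₀ = ΔF/λ_P = 6.864/6.594 = 1.04 K.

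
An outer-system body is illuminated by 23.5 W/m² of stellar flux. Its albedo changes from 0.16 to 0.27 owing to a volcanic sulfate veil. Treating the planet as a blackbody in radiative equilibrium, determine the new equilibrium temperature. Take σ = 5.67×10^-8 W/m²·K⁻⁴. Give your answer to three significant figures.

93.3 K

With the new albedo, S(1−α₂)/4 = 4.289 W/m², so T₂ = 93.26 K.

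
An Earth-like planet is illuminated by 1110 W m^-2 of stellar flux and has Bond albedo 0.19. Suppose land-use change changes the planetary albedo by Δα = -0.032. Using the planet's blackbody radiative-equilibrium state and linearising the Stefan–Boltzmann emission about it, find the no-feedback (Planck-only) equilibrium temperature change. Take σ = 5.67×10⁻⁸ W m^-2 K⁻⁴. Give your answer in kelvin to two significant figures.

The baseline emission temperature is T_e = 250.9 K.
TOA radiative forcing: ΔF = −S·Δα/4 = −1110·(-0.032)/4 = 8.880 W m^-2.
Planck response: λ_P = 4σT_e³ = 4·5.67×10⁻⁸·(250.9)³ = 3.583 W m^-2/K.
So ΔT₀ = 8.880/3.583 = 2.48 K.

2.5 K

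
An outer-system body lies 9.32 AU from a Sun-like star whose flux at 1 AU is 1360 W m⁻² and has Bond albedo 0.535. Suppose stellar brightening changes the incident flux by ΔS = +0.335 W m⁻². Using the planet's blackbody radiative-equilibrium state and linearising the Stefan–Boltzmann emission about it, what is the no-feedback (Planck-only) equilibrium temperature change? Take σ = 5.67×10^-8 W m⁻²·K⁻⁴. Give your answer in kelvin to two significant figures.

By the inverse-square law, S = 1360/9.32² = 15.66 W m⁻².
Unperturbed T_e = [15.66·(1−0.535)/(4σ)]^¼ = 75.27 K.
TOA radiative forcing: ΔF = (1−α)ΔS/4 = 0.465·(+0.335)/4 = 0.03894 W m⁻².
The Planck feedback parameter is 4σT_e³ = 0.09672 W m⁻²/K.
So ΔT₀ = 0.03894/0.09672 = 0.403 K.

0.40 K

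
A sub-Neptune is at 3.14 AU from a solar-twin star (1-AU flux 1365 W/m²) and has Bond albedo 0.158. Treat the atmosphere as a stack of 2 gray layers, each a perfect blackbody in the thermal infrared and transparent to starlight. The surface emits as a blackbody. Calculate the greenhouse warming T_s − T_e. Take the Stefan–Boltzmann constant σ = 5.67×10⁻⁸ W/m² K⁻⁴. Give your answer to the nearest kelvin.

48 K

Flux at the orbit: S = 1365/(3.14)² = 138.4 W/m².
OLR = S(1−α)/4 = 29.14 W/m²; the top layer radiates at T_e = 150.6 K.
T_s = (N+1)^(1/4)·T_e = 198.2 K.
So the greenhouse effect raises the surface by 198.2 − 150.6 = 47.59 K.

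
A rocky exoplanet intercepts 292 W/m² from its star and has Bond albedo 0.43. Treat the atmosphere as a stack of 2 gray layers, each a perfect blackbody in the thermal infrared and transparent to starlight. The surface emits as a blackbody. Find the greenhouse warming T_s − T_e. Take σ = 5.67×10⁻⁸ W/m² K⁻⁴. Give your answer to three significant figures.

52.0 kelvin

The effective emission temperature is T_e = [S(1−α)/(4σ)]^¼ = 164.6 K.
T_s = (N+1)^(1/4)·T_e = 216.6 K.
Warming: T_s − T_e = 52.02 K.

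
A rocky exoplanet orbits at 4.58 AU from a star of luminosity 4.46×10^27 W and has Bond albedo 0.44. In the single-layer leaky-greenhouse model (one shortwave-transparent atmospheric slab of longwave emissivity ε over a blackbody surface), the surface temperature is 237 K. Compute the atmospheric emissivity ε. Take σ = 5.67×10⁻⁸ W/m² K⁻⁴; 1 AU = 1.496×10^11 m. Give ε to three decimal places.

Orbital distance: d = 4.58 AU = 6.852×10^11 m.
Spreading L over a sphere of radius d: S = 4.46×10^27/(4π·6.85×10^11²) = 756.0 W/m².
Effective temperature: T_e = [S(1−α)/(4σ)]^(1/4) = 207.9 K.
Inverting T_s⁴ = 2T_e⁴/(2−ε): (T_e/T_s)⁴ = 0.5917, so ε = 2(1 − 0.5917) = 0.8167.

0.817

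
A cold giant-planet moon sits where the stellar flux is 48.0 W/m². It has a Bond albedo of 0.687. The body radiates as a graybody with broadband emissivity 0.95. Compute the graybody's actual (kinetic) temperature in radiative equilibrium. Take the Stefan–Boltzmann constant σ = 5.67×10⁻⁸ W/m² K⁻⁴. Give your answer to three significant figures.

Absorbed flux (global mean): S(1−α)/4 = 48.00·0.313/4 = 3.756 W/m².
Equating to εσT⁴ with ε = 0.95: T = (3.756/0.95σ)^(1/4) = 91.38 K.

91.4 K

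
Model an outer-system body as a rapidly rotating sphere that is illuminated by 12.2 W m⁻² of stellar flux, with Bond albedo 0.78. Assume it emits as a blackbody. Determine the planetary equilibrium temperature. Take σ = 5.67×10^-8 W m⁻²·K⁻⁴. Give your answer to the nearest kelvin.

59 K

Absorbed flux (global mean): S(1−α)/4 = 12.20·0.22/4 = 0.6710 W m⁻².
In equilibrium σT⁴ equals this, so T = 58.65 K.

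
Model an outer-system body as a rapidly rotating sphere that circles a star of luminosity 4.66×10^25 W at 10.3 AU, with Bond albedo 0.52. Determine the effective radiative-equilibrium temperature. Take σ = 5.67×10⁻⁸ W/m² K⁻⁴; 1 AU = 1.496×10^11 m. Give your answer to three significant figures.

d = 10.3 × 1.496×10^11 m = 1.541×10^12 m.
Spreading L over a sphere of radius d: S = 4.66×10^25/(4π·1.54×10^12²) = 1.562 W/m².
Absorbed flux (global mean): S(1−α)/4 = 1.562·0.48/4 = 0.1874 W/m².
Balancing against σT⁴: T = (0.1874/5.67×10⁻⁸)^(1/4) = 42.64 K.

42.6 kelvin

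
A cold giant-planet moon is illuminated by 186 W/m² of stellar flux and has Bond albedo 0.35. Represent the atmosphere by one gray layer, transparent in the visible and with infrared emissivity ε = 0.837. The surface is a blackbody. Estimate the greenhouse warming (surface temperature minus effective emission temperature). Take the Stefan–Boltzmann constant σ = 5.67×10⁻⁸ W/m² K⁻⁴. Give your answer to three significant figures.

At the top of the atmosphere, σT_e⁴ = S(1−α)/4 = 30.23 W/m², giving T_e = 151.9 K.
For a single slab of emissivity ε, T_s⁴ = 2T_e⁴/(2−ε); thus T_s = 151.9·(1.72)^(1/4) = 174.0 K.
T_s − T_e = 174.0 − 151.9 = 22.06 K.

22.1 kelvin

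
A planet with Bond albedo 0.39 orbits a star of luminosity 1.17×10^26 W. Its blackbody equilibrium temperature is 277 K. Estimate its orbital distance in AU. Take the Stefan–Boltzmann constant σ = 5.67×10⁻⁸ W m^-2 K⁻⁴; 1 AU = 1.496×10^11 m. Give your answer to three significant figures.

Required flux: S = 4σT⁴/(1−α) = 2189 W m^-2.
Then d = [L/(4πS)]^(1/2) = 6.522×10^10 m, i.e. 0.4360 AU.

0.436 AU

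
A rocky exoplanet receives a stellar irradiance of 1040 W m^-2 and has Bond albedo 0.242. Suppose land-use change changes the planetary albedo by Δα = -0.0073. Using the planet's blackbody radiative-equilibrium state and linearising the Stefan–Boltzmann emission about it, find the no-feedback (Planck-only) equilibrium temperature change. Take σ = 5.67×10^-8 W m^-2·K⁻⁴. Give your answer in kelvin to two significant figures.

0.58 kelvin

Unperturbed T_e = [1040·(1−0.242)/(4σ)]^¼ = 242.8 K.
The change in absorbed flux is Δ[S(1−α)/4] = −SΔα/4 = 1.898 W m^-2.
Planck response: λ_P = 4σT_e³ = 4·5.67×10⁻⁸·(242.8)³ = 3.247 W m^-2/K.
ΔT₀ = ΔF/λ_P = 1.898/3.247 = 0.585 K.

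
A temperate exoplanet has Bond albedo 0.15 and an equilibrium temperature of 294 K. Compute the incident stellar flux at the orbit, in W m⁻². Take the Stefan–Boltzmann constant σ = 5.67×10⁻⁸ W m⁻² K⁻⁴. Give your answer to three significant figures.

1990 W m⁻²

From S(1−α)/4 = σT⁴: S = 4σT⁴/(1−α).
σT⁴ = 5.67×10⁻⁸·(294)⁴ = 423.6 W m⁻².
So S = 4×423.6/(1−0.15) = 1993 W m⁻².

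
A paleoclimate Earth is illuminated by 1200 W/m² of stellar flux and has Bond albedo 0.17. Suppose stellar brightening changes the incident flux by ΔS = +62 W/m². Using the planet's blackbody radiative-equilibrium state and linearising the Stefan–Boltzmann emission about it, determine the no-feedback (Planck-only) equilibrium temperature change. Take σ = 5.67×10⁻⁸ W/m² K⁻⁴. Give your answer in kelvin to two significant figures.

Reference equilibrium: T_e = [S(1−α)/(4σ)]^(1/4) = 257.4 K.
ΔF = Δ[S(1−α)]/4 = (1−0.17)·+62/4 = 12.87 W/m².
The Planck feedback parameter is 4σT_e³ = 3.869 W/m²/K.
Hence the no-feedback warming is ΔF/(4σT_e³) = 3.33 K.

3.3 kelvin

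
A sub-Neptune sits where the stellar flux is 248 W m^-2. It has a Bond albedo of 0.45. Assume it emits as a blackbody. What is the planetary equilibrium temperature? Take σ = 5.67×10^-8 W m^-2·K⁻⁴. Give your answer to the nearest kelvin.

157 K

The planet absorbs (1−α)S over its disc πR² and re-emits over 4πR², so the mean absorbed flux is (1−0.45)·248.0/4 = 34.10 W m^-2.
Balancing against σT⁴: T = (34.10/5.67×10⁻⁸)^(1/4) = 156.6 K.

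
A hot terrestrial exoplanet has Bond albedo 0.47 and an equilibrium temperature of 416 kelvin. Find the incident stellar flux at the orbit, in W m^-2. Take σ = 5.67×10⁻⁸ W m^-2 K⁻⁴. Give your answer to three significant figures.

12800 W m^-2

Invert the energy balance for S: S = 4σT⁴/(1−α).
σT⁴ = 5.67×10⁻⁸·(416)⁴ = 1698 W m^-2.
S = 4·1698/0.53 = 12820 W m^-2.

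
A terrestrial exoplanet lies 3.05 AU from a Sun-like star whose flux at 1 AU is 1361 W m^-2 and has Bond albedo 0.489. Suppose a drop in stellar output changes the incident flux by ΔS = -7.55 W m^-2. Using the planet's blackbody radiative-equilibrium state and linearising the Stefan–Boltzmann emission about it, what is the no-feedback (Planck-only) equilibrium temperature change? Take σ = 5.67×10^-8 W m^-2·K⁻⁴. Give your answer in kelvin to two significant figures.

By the inverse-square law, S = 1361/3.05² = 146.3 W m^-2.
Reference equilibrium: T_e = [S(1−α)/(4σ)]^(1/4) = 134.7 K.
Only a fraction (1−α) is absorbed and it's spread over 4πR², so ΔF = (1−α)ΔS/4 = -0.9645 W m^-2.
The Planck feedback parameter is 4σT_e³ = 0.5548 W m^-2/K.
ΔT₀ = ΔF/λ_P = -0.9645/0.5548 = -1.74 K.

-1.7 kelvin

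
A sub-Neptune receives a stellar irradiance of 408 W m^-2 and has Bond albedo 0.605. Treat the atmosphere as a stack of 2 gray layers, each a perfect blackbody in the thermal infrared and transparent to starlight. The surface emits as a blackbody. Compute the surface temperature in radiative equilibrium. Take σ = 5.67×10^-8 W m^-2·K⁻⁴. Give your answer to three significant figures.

Top-of-atmosphere balance: σT_e⁴ = S(1−α)/4 = 40.29 W m^-2 → T_e = 163.3 K.
Layer-by-layer balance gives σT_s⁴ = (N+1)σT_e⁴, so T_s = 3^¼·163.3 = 214.9 K.

215 K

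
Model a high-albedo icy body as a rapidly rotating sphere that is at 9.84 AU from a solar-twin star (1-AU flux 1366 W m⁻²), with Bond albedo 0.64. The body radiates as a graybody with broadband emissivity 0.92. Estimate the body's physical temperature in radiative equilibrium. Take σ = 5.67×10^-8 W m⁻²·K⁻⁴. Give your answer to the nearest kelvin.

70 K

Irradiance scales as 1/d², so S = 1366 W m⁻² × (1/9.84)² = 14.11 W m⁻².
Averaging over the sphere, the absorbed flux is S(1−α)/4 = 1.270 W m⁻².
Equating to εσT⁴ with ε = 0.92: T = (1.270/0.92σ)^(1/4) = 70.24 K.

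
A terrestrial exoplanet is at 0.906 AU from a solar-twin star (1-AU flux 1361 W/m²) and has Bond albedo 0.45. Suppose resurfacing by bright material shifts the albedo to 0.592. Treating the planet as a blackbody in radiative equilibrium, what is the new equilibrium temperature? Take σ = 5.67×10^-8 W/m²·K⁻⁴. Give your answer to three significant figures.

234 K

By the inverse-square law, S = 1361/0.906² = 1658 W/m².
With the new albedo, S(1−α₂)/4 = 169.1 W/m², so T₂ = 233.7 K.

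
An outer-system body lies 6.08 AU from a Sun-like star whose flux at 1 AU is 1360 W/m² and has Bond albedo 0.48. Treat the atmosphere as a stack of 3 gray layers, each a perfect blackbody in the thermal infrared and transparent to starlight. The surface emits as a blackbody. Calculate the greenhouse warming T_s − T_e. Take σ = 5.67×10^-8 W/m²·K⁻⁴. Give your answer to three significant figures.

39.7 K

Flux at the orbit: S = 1360/(6.08)² = 36.79 W/m².
Top-of-atmosphere balance: σT_e⁴ = S(1−α)/4 = 4.783 W/m² → T_e = 95.83 K.
T_s = (N+1)^(1/4)·T_e = 135.5 K.
Warming: T_s − T_e = 39.70 K.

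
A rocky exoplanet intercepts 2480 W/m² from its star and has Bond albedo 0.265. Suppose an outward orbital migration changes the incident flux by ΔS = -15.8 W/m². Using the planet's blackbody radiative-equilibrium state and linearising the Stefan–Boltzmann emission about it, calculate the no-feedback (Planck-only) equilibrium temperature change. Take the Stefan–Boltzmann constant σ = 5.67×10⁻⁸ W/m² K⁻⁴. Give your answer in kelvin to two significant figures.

-0.48 kelvin

Reference equilibrium: T_e = [S(1−α)/(4σ)]^(1/4) = 299.4 K.
Only a fraction (1−α) is absorbed and it's spread over 4πR², so ΔF = (1−α)ΔS/4 = -2.903 W/m².
Linearising σT⁴ gives d(σT⁴)/dT = 4σT_e³ = 6.088 W/m² per K.
So ΔT₀ = -2.903/6.088 = -0.477 K.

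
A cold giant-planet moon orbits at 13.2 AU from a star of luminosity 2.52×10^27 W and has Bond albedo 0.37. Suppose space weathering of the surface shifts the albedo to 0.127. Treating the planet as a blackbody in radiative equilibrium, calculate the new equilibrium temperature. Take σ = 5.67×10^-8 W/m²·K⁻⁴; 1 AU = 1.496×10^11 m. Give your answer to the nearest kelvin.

119 kelvin

d = 13.2 × 1.496×10^11 m = 1.975×10^12 m.
Spreading L over a sphere of radius d: S = 2.52×10^27/(4π·1.97×10^12²) = 51.43 W/m².
With the new albedo, S(1−α₂)/4 = 11.22 W/m², so T₂ = 118.6 K.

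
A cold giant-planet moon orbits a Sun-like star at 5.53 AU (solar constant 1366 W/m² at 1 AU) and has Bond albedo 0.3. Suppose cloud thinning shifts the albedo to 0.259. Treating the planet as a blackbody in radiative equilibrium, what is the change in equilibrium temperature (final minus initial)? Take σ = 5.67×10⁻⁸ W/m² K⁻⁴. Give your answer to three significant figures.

By the inverse-square law, S = 1366/5.53² = 44.67 W/m².
Initial: T₁ = [S(1−0.3)/(4σ)]^(1/4) = 108.4 K.
After:  T₂ = [44.67·0.741/(4σ)]^(1/4) = 109.9 K.
ΔT = T₂ − T₁ = 1.553 K.

1.55 K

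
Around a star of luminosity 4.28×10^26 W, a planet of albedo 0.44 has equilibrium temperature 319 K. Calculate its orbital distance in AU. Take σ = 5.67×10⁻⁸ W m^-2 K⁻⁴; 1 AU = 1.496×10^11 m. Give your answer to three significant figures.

The flux needed for this T is 4σT⁴/(1−0.44) = 4194 W m^-2.
From L = 4πd²S, d = √(4.28×10^26/(4π·4194)) = 9.012×10^10 m = 0.6024 AU.

0.602 AU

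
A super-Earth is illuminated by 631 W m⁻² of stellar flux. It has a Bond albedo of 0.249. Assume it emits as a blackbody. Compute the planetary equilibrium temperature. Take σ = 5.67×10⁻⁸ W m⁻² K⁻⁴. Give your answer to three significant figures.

214 K

The planet absorbs (1−α)S over its disc πR² and re-emits over 4πR², so the mean absorbed flux is (1−0.249)·631.0/4 = 118.5 W m⁻².
Set σT⁴ = 118.5 → T = (118.5/σ)^(1/4) = 213.8 K.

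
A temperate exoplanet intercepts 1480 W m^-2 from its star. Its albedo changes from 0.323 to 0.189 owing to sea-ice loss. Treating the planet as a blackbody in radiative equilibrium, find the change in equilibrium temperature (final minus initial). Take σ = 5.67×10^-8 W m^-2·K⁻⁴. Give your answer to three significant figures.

11.9 K

Before: T₁ = [1480·0.677/(4σ)]^(1/4) = 257.8 K.
With α = 0.189, T₂ = 269.7 K.
ΔT = T₂ − T₁ = 11.91 K.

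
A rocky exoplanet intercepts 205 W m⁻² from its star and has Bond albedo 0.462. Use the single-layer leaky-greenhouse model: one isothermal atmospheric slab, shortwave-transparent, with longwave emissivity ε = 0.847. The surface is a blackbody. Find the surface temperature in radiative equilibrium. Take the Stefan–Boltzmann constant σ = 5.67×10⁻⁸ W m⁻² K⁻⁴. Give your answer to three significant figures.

At the top of the atmosphere, σT_e⁴ = S(1−α)/4 = 27.57 W m⁻², giving T_e = 148.5 K.
The surface balance (absorbed SW + ε·downward IR = σT_s⁴) with T_a⁴ = T_s⁴/2 reduces to T_s = T_e·[2/(2−ε)]^¼ = 170.4 K.

170 K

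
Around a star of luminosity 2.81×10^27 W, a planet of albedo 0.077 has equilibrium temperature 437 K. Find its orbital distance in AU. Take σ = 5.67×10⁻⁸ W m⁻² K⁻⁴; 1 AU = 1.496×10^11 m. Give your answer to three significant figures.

Energy balance gives S = 4σT⁴/(1−α) = 8961 W m⁻².
From L = 4πd²S, d = √(2.81×10^27/(4π·8961)) = 1.580×10^11 m = 1.056 AU.

1.06 AU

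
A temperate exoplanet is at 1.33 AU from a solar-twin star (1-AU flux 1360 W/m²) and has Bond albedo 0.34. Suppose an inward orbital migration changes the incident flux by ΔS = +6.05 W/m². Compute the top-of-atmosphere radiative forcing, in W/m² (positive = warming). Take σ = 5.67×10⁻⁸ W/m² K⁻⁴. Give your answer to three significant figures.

Irradiance scales as 1/d², so S = 1360 W/m² × (1/1.33)² = 768.8 W/m².
TOA radiative forcing: ΔF = (1−α)ΔS/4 = 0.66·(+6.05)/4 = 0.9982 W/m².

0.998 W/m²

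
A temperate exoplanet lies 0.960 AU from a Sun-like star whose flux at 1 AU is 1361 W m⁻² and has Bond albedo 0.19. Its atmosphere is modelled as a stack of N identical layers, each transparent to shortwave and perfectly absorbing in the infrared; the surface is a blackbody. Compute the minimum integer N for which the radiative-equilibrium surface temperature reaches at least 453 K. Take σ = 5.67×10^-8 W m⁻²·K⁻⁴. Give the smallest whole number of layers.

7

By the inverse-square law, S = 1361/0.960² = 1477 W m⁻².
The effective emission temperature is T_e = [S(1−α)/(4σ)]^¼ = 269.5 K.
Since T_s⁴ = (N+1)T_e⁴, we need N ≥ (T_s/T_e)⁴ − 1 = 6.984.
So N ≥ 6.984; the smallest integer is N = 7.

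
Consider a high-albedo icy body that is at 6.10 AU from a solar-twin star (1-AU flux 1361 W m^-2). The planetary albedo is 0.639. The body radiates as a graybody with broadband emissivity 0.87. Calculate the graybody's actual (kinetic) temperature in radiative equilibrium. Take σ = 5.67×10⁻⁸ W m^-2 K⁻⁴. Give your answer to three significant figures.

90.4 K

By the inverse-square law, S = 1361/6.10² = 36.58 W m^-2.
Averaging over the sphere, the absorbed flux is S(1−α)/4 = 3.301 W m^-2.
Equating to εσT⁴ with ε = 0.87: T = (3.301/0.87σ)^(1/4) = 90.45 K.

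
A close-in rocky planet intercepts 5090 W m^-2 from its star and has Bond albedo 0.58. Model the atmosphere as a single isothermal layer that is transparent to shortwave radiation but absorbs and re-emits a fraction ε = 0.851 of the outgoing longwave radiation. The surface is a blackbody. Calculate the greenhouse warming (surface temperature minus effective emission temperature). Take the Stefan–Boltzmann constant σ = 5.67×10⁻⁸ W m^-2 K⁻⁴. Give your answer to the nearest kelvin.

46 K

Effective emission temperature (TOA balance): σT_e⁴ = S(1−α)/4 = 534.5 W m^-2 → T_e = 311.6 K.
The surface balance (absorbed SW + ε·downward IR = σT_s⁴) with T_a⁴ = T_s⁴/2 reduces to T_s = T_e·[2/(2−ε)]^¼ = 357.9 K.
The atmosphere warms the surface by 46.31 K.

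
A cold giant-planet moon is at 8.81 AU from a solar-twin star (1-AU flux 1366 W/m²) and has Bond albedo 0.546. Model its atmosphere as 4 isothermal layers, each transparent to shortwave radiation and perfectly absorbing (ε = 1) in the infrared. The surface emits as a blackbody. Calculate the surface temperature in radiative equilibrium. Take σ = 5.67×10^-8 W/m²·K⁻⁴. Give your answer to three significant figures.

115 K

Flux at the orbit: S = 1366/(8.81)² = 17.60 W/m².
OLR = S(1−α)/4 = 1.998 W/m²; the top layer radiates at T_e = 77.04 K.
With N = 4 opaque layers, T_s = (N+1)^(1/4)·T_e = 5^(1/4)·77.04 = 115.2 K.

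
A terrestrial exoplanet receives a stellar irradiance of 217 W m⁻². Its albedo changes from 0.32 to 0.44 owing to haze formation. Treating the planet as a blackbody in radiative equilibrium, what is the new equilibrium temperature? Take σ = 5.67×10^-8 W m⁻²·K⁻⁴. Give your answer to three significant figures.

152 kelvin

New equilibrium: T₂ = [(1−0.44)·217.0/(4σ)]^(1/4) = 152.1 K.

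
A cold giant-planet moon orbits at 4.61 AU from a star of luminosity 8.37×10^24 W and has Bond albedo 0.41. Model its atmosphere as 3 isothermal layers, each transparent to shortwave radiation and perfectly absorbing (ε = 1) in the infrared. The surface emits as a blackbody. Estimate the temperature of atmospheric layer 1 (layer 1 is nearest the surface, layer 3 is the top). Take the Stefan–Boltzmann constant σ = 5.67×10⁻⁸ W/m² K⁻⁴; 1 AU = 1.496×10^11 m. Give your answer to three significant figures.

57.5 kelvin

Orbital distance: d = 4.61 AU = 6.897×10^11 m.
Flux at the orbit: S = L/(4πd²) = 8.37×10^24/(4π·(6.90×10^11)²) = 1.400 W/m².
The effective emission temperature is T_e = [S(1−α)/(4σ)]^¼ = 43.69 K.
Each opaque layer satisfies 2T_j⁴ = T_{j−1}⁴ + T_{j+1}⁴, giving T_k⁴ = (N+1−k)T_e⁴.
T_1 = (3)^(1/4)·43.69 = 57.50 K.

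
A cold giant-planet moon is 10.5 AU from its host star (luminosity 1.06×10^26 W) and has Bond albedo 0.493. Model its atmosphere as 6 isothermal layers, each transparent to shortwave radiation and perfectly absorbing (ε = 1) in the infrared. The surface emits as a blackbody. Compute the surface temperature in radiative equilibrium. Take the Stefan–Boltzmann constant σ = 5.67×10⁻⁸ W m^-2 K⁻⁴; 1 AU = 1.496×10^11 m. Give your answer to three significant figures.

d = 10.5 × 1.496×10^11 m = 1.571×10^12 m.
S = L/(4πd²) = 3.419 W m^-2.
The effective emission temperature is T_e = [S(1−α)/(4σ)]^¼ = 52.58 K.
With N = 6 opaque layers, T_s = (N+1)^(1/4)·T_e = 7^(1/4)·52.58 = 85.52 K.

85.5 kelvin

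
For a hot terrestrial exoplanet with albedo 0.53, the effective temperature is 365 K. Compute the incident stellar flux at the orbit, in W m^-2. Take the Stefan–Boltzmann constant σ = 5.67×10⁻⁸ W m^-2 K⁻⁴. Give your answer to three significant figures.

From S(1−α)/4 = σT⁴: S = 4σT⁴/(1−α).
The emitted flux is σT⁴ = 1006 W m^-2.
S = 4·1006/0.47 = 8565 W m^-2.

8560 W m^-2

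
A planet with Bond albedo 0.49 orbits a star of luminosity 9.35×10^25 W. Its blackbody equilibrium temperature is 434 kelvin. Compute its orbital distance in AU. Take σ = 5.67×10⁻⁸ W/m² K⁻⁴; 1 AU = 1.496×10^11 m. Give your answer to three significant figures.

The flux needed for this T is 4σT⁴/(1−0.49) = 15780 W/m².
Then d = [L/(4πS)]^(1/2) = 2.172×10^10 m, i.e. 0.1452 AU.

0.145 AU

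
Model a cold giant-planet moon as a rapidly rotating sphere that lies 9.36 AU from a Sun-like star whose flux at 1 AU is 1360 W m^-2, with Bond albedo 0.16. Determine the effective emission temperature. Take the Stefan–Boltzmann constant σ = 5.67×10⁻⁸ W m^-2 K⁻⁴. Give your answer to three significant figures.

87.1 kelvin

By the inverse-square law, S = 1360/9.36² = 15.52 W m^-2.
The planet absorbs (1−α)S over its disc πR² and re-emits over 4πR², so the mean absorbed flux is (1−0.16)·15.52/4 = 3.260 W m^-2.
In equilibrium σT⁴ equals this, so T = 87.08 K.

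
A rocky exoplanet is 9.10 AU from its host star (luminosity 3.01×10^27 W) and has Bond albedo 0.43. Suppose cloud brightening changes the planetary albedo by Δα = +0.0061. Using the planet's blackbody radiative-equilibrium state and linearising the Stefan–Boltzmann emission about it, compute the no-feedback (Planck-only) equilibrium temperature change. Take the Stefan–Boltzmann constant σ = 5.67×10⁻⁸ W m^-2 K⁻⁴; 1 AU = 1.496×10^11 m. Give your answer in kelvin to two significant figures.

d = 9.10 × 1.496×10^11 m = 1.361×10^12 m.
Flux at the orbit: S = L/(4πd²) = 3.01×10^27/(4π·(1.36×10^12)²) = 129.2 W m^-2.
Unperturbed T_e = [129.2·(1−0.43)/(4σ)]^¼ = 134.2 K.
ΔF = −(S/4)Δα = −(129.2/4)×(+0.0061) = -0.1971 W m^-2.
Linearising σT⁴ gives d(σT⁴)/dT = 4σT_e³ = 0.5488 W m^-2 per K.
Hence the no-feedback warming is ΔF/(4σT_e³) = -0.359 K.

-0.36 K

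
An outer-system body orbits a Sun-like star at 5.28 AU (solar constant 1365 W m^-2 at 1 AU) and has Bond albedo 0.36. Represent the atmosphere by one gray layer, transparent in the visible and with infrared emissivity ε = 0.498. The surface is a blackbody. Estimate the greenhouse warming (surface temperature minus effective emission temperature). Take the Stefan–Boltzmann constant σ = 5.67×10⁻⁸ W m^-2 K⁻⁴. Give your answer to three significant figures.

By the inverse-square law, S = 1365/5.28² = 48.96 W m^-2.
At the top of the atmosphere, σT_e⁴ = S(1−α)/4 = 7.834 W m^-2, giving T_e = 108.4 K.
For a single slab of emissivity ε, T_s⁴ = 2T_e⁴/(2−ε); thus T_s = 108.4·(1.332)^(1/4) = 116.5 K.
T_s − T_e = 116.5 − 108.4 = 8.046 K.

8.05 K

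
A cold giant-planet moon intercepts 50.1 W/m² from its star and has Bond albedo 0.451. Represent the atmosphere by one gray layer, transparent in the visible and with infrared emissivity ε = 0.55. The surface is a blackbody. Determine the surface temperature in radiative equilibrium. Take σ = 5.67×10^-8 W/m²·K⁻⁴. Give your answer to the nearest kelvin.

The planet radiates to space at T_e = [S(1−α)/(4σ)]^(1/4) = 104.9 K.
For a single slab of emissivity ε, T_s⁴ = 2T_e⁴/(2−ε); thus T_s = 104.9·(1.379)^(1/4) = 113.7 K.

114 K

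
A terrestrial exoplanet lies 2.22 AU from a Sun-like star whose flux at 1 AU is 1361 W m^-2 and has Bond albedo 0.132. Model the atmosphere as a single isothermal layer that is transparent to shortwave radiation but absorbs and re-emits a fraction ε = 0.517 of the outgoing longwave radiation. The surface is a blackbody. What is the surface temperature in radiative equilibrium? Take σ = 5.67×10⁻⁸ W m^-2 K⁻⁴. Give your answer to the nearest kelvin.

By the inverse-square law, S = 1361/2.22² = 276.2 W m^-2.
At the top of the atmosphere, σT_e⁴ = S(1−α)/4 = 59.93 W m^-2, giving T_e = 180.3 K.
For a single slab of emissivity ε, T_s⁴ = 2T_e⁴/(2−ε); thus T_s = 180.3·(1.349)^(1/4) = 194.3 K.

194 K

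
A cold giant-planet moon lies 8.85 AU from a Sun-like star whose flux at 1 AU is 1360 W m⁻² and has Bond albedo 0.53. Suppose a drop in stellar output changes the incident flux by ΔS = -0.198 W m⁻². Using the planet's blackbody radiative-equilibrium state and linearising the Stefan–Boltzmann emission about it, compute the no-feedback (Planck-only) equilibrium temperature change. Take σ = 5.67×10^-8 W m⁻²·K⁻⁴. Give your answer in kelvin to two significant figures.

-0.22 kelvin

Flux at the orbit: S = 1360/(8.85)² = 17.36 W m⁻².
Reference equilibrium: T_e = [S(1−α)/(4σ)]^(1/4) = 77.45 K.
Only a fraction (1−α) is absorbed and it's spread over 4πR², so ΔF = (1−α)ΔS/4 = -0.02327 W m⁻².
The Planck feedback parameter is 4σT_e³ = 0.1054 W m⁻²/K.
So ΔT₀ = -0.02327/0.1054 = -0.221 K.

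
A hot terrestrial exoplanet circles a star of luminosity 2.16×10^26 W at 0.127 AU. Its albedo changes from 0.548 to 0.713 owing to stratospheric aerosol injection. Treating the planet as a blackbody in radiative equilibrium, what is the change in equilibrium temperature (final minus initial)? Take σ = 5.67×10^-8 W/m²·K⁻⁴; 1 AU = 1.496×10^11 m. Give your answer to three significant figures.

Orbital distance: d = 0.127 AU = 1.900×10^10 m.
S = L/(4πd²) = 47620 W/m².
With α = 0.548, T₁ = 555.0 K.
With α = 0.713, T₂ = 495.5 K.
Change: 495.5 − 555.0 = -59.58 K.

-59.6 K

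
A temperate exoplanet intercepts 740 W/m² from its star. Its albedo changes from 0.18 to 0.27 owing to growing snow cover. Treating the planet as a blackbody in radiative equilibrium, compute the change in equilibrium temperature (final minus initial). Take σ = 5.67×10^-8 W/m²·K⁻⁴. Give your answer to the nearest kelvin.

With α = 0.18, T₁ = 227.4 K.
Final:   T₂ = [S(1−0.27)/(4σ)]^(1/4) = 220.9 K.
Change: 220.9 − 227.4 = -6.515 K.

-7 K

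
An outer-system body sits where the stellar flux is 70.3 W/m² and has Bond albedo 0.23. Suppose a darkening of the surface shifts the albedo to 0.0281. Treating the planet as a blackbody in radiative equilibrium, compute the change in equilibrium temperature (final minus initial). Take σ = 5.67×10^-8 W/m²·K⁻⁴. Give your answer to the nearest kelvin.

7 K

Before: T₁ = [70.30·0.77/(4σ)]^(1/4) = 124.3 K.
After:  T₂ = [70.30·0.972/(4σ)]^(1/4) = 131.7 K.
Change: 131.7 − 124.3 = 7.451 K.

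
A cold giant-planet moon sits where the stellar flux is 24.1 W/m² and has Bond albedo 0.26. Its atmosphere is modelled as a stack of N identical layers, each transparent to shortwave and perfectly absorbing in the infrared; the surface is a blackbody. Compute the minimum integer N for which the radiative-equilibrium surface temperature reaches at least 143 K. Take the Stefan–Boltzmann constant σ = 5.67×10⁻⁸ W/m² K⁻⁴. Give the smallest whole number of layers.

OLR = S(1−α)/4 = 4.458 W/m²; the top layer radiates at T_e = 94.17 K.
T_s = (N+1)^(1/4)·T_e ≥ 143 K requires N+1 ≥ (T_s/T_e)⁴ = (143/94.17)⁴ = 5.318.
Rounding up, N = 5.

5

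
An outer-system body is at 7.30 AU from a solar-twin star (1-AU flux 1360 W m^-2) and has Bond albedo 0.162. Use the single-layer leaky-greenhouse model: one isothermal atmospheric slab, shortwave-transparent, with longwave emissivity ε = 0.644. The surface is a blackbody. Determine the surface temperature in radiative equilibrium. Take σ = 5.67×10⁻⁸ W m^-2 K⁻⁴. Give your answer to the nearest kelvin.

109 K

Irradiance scales as 1/d², so S = 1360 W m^-2 × (1/7.30)² = 25.52 W m^-2.
At the top of the atmosphere, σT_e⁴ = S(1−α)/4 = 5.347 W m^-2, giving T_e = 98.54 K.
The surface balance (absorbed SW + ε·downward IR = σT_s⁴) with T_a⁴ = T_s⁴/2 reduces to T_s = T_e·[2/(2−ε)]^¼ = 108.6 K.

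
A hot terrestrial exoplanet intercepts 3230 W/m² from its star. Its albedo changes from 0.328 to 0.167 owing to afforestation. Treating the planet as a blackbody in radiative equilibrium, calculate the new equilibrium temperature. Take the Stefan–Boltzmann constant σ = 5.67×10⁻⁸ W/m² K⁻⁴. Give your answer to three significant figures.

New equilibrium: T₂ = [(1−0.167)·3230/(4σ)]^(1/4) = 330.0 K.

330 kelvin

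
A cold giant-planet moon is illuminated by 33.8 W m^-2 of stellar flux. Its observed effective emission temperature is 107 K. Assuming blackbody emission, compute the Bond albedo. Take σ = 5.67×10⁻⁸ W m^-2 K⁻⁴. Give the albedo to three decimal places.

0.120

Energy balance: S(1−α)/4 = σT⁴, so 1−α = 4σT⁴/S.
σT⁴ = 7.432 W m^-2, so 4σT⁴ = 29.73 W m^-2.
Hence α = 1 − 29.73/33.80 = 0.1204.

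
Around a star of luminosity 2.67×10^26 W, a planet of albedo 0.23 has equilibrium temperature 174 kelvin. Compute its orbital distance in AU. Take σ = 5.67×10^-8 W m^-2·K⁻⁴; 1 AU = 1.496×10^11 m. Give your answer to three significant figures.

Energy balance gives S = 4σT⁴/(1−α) = 270.0 W m^-2.
Then d = [L/(4πS)]^(1/2) = 2.805×10^11 m, i.e. 1.875 AU.

1.88 AU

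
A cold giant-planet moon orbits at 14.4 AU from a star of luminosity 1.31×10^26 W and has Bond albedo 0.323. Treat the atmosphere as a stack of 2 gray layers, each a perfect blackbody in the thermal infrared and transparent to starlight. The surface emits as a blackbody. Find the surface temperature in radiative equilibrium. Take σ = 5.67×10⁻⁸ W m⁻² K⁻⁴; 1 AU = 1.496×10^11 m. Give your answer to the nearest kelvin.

67 K

d = 14.4 × 1.496×10^11 m = 2.154×10^12 m.
S = L/(4πd²) = 2.246 W m⁻².
Top-of-atmosphere balance: σT_e⁴ = S(1−α)/4 = 0.3802 W m⁻² → T_e = 50.89 K.
With N = 2 opaque layers, T_s = (N+1)^(1/4)·T_e = 3^(1/4)·50.89 = 66.97 K.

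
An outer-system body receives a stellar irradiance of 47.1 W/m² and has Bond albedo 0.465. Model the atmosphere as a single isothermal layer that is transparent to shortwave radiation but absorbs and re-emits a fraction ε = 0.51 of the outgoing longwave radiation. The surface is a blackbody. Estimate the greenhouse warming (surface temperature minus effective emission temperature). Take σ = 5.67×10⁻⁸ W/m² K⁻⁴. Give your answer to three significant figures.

7.84 K

The planet radiates to space at T_e = [S(1−α)/(4σ)]^(1/4) = 102.7 K.
For a single slab of emissivity ε, T_s⁴ = 2T_e⁴/(2−ε); thus T_s = 102.7·(1.342)^(1/4) = 110.5 K.
T_s − T_e = 110.5 − 102.7 = 7.841 K.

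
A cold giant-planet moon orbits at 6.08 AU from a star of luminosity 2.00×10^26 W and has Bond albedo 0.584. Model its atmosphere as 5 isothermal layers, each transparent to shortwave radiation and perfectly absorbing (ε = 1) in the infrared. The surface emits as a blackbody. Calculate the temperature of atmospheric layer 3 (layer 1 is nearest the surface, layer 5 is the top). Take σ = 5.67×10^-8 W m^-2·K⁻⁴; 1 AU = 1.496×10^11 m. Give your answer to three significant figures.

101 K

Orbital distance: d = 6.08 AU = 9.096×10^11 m.
S = L/(4πd²) = 19.24 W m^-2.
The effective emission temperature is T_e = [S(1−α)/(4σ)]^¼ = 77.07 K.
In the N-layer model, layer k (counted from the surface) has T_k = (N+1−k)^(1/4)·T_e.
With k = 3: T_3 = (5+1−3)^¼·77.07 K = 101.4 K.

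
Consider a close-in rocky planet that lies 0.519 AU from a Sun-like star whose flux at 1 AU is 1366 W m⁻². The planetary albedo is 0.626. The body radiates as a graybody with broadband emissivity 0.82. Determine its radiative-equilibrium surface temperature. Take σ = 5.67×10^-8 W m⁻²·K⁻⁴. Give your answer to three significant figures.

318 K

Irradiance scales as 1/d², so S = 1366 W m⁻² × (1/0.519)² = 5071 W m⁻².
The planet absorbs (1−α)S over its disc πR² and re-emits over 4πR², so the mean absorbed flux is (1−0.626)·5071/4 = 474.2 W m⁻².
Radiative balance εσT⁴ = 474.2 gives T = [474.2/(0.82·σ)]^(1/4) = 317.8 K.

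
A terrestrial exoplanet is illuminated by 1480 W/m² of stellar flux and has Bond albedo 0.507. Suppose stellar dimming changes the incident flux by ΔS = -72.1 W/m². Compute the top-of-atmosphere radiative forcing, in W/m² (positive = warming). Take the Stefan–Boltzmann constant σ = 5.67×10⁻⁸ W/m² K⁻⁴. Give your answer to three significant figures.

TOA radiative forcing: ΔF = (1−α)ΔS/4 = 0.493·(-72.1)/4 = -8.886 W/m².

-8.89 W/m²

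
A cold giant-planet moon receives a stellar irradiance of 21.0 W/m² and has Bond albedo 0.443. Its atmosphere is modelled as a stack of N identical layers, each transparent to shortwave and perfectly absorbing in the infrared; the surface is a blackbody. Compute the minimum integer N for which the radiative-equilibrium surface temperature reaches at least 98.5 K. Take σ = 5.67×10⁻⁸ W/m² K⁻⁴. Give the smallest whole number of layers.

1

Top-of-atmosphere balance: σT_e⁴ = S(1−α)/4 = 2.924 W/m² → T_e = 84.74 K.
Since T_s⁴ = (N+1)T_e⁴, we need N ≥ (T_s/T_e)⁴ − 1 = 0.825.
The minimum whole number is N = 1.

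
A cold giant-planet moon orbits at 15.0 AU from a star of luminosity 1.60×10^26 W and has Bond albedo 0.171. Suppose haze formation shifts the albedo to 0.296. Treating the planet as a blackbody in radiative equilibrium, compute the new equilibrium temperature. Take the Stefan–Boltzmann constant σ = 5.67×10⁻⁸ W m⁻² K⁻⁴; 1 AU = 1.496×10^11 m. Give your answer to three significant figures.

52.9 K

Orbital distance: d = 15.0 AU = 2.244×10^12 m.
Flux at the orbit: S = L/(4πd²) = 1.60×10^26/(4π·(2.24×10^12)²) = 2.529 W m⁻².
With the new albedo, S(1−α₂)/4 = 0.4450 W m⁻², so T₂ = 52.93 K.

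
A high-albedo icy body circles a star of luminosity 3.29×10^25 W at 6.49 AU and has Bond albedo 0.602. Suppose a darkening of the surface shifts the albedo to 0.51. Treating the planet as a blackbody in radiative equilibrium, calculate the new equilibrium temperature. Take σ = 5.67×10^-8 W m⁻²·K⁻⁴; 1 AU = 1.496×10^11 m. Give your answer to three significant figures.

49.5 kelvin

d = 6.49 × 1.496×10^11 m = 9.709×10^11 m.
Spreading L over a sphere of radius d: S = 3.29×10^25/(4π·9.71×10^11²) = 2.777 W m⁻².
T₂ = [S(1−α₂)/(4σ)]^(1/4) = [2.777·0.49/(4σ)]^(1/4) = 49.49 K.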